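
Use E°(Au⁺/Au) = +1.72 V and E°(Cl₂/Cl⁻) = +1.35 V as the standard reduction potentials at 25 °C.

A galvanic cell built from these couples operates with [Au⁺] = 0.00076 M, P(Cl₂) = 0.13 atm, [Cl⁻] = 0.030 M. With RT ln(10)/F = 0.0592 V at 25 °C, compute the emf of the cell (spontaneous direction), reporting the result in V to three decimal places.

Au⁺/Au is the cathode (higher E°), Cl₂/Cl⁻ the anode: E°cell = +1.72 − (+1.35) = +0.37 V, n = 2.
Overall: 2 Au⁺(aq) + 2 Cl⁻(aq) → 2 Au(s) + Cl₂(g)
Q = P(Cl₂) / ([Au⁺]^2·[Cl⁻]^2); log Q = 8.398.
E = E° − (0.0592/n) log Q = +0.37 − (0.0592/2)(8.398) = +0.121 V.

+0.121 V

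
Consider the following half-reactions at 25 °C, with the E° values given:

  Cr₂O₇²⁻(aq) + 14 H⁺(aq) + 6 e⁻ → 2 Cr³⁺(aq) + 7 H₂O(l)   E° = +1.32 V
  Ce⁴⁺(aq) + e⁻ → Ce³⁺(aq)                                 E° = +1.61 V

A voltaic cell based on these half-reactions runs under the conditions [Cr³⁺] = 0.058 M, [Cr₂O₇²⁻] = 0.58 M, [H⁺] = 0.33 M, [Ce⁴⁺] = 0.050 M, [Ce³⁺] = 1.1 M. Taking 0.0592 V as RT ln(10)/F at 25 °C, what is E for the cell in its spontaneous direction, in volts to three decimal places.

Ce⁴⁺/Ce³⁺ is the cathode (higher E°), Cr₂O₇²⁻/Cr³⁺ the anode: E°cell = +1.61 − (+1.32) = +0.29 V, n = 6.
Overall: 6 Ce⁴⁺(aq) + 2 Cr³⁺(aq) + 7 H₂O(l) → 6 Ce³⁺(aq) + Cr₂O₇²⁻(aq) + 14 H⁺(aq)
Q = [Ce³⁺]^6·[Cr₂O₇²⁻]·[H⁺]^14 / ([Ce⁴⁺]^6·[Cr³⁺]^2); log Q = 3.550.
E = E° − (0.0592/n) log Q = +0.29 − (0.0592/6)(3.550) = +0.255 V.

+0.255 V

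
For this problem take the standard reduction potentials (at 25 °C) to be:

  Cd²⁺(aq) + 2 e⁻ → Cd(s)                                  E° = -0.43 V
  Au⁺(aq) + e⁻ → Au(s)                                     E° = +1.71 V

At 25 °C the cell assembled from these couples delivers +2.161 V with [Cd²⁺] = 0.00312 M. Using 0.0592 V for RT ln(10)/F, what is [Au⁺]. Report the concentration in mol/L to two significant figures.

Au⁺/Au is the cathode, Cd²⁺/Cd the anode: E°cell = +2.14 V, n = 2.
Overall reaction: 2 Au⁺(aq) + Cd(s) → 2 Au(s) + Cd²⁺(aq); Q = [Cd²⁺]^1/[Au⁺]^2.
From E = E° − (0.0592/n) log Q: log Q = (E° − E)·n/0.0592 = (+2.14 − (+2.161))·2/0.0592 = -0.7095.
So 2·log[Au⁺] = 1·log(0.00312) − log Q = -2.5058 − (-0.7095) = -1.7963; log[Au⁺] = -1.7963 / 2 = -0.8982; [Au⁺] = 10^(-0.8982) ≈ 0.13 M.

0.13 M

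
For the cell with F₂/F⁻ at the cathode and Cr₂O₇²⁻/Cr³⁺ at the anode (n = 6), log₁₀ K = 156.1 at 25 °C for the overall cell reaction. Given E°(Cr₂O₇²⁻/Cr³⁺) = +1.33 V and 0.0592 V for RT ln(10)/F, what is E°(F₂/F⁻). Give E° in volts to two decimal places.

E°cell = (0.0592/n)·log K = (0.0592/6)(156.1) = +1.540 V.
Since F₂/F⁻ is the cathode and Cr₂O₇²⁻/Cr³⁺ the anode, E°cell = E°(F₂/F⁻) − E°(Cr₂O₇²⁻/Cr³⁺).
So E°(F₂/F⁻) = E°cell + E°(Cr₂O₇²⁻/Cr³⁺) = +1.540 + (+1.33) = +2.87 V.

+2.87 V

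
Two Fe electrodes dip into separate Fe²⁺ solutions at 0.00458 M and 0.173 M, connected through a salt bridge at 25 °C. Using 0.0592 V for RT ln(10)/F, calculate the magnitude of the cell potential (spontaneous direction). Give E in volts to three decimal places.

+0.047 V

For a concentration cell E°cell = 0. The 0.173 M side is the cathode (reduction is favoured where [Fe²⁺] is higher).
With n = 2, E = −(0.0592/2) log([Fe²⁺]ₐₙ/[Fe²⁺]꜀ₐₜ) = −(0.0592/2) log(0.00458/0.173) = −(0.0592/2)(-1.577) = +0.047 V.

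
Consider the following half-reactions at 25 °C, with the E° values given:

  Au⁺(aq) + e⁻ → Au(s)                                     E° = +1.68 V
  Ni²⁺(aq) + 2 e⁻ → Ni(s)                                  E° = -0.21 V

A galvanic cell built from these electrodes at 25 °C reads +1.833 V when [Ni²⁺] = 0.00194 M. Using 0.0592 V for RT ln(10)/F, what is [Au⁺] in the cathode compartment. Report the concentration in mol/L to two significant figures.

0.0048 M

Au⁺/Au is the cathode, Ni²⁺/Ni the anode: E°cell = +1.89 V, n = 2.
Overall reaction: 2 Au⁺(aq) + Ni(s) → 2 Au(s) + Ni²⁺(aq); Q = [Ni²⁺]^1/[Au⁺]^2.
From E = E° − (0.0592/n) log Q: log Q = (E° − E)·n/0.0592 = (+1.89 − (+1.833))·2/0.0592 = 1.9257.
So 2·log[Au⁺] = 1·log(0.00194) − log Q = -2.7122 − (1.9257) = -4.6379; log[Au⁺] = -4.6379 / 2 = -2.3190; [Au⁺] = 10^(-2.3190) ≈ 0.0048 M.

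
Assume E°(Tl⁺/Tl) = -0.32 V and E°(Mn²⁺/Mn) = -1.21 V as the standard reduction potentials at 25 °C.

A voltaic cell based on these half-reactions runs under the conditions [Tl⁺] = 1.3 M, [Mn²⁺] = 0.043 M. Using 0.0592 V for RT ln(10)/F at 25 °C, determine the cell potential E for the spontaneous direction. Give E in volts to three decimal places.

Tl⁺/Tl is the cathode (higher E°), Mn²⁺/Mn the anode: E°cell = -0.32 − (-1.21) = +0.89 V, n = 2.
Overall: 2 Tl⁺(aq) + Mn(s) → 2 Tl(s) + Mn²⁺(aq)
Q = [Mn²⁺] / ([Tl⁺]^2); log Q = -1.594.
E = E° − (0.0592/n) log Q = +0.89 − (0.0592/2)(-1.594) = +0.937 V.

+0.937 V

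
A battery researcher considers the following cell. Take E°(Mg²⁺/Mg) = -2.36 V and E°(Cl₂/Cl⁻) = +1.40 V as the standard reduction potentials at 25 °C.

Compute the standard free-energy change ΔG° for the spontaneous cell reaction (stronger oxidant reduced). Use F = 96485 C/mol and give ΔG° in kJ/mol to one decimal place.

Cl₂/Cl⁻ (E° = +1.40 V) is the cathode; Mg²⁺/Mg (E° = -2.36 V) is the anode, so E°cell = +3.76 V.
Balancing electrons gives n = 2 (lcm of 2 and 2).
ΔG° = −nFE° = −(2)(96485)(+3.76) = -725,567 J = -725.6 kJ/mol.

-725.6 kJ/mol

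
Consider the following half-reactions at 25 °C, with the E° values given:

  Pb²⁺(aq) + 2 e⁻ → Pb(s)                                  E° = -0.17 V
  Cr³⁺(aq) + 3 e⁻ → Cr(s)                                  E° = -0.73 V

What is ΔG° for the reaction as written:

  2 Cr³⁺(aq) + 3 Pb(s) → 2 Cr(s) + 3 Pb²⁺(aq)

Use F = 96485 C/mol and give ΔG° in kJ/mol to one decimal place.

+324.2 kJ/mol

As written, Cr³⁺/Cr is reduced (cathode) and Pb²⁺/Pb is oxidised (anode), so E°cell = (-0.73) − (-0.17) = -0.56 V.
Balancing electrons gives n = 6.
ΔG° = −nFE° = −(6)(96485)(-0.56) = 324,190 J = +324.2 kJ/mol.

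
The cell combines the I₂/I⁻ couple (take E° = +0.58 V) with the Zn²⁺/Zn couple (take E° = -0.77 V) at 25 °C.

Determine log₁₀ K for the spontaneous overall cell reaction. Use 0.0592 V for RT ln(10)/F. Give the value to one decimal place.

Cathode: I₂/I⁻; anode: Zn²⁺/Zn. E°cell = +1.35 V, n = 2.
log K = nE°cell / 0.0592 = (2)(+1.35) / 0.0592 = 45.6.

45.6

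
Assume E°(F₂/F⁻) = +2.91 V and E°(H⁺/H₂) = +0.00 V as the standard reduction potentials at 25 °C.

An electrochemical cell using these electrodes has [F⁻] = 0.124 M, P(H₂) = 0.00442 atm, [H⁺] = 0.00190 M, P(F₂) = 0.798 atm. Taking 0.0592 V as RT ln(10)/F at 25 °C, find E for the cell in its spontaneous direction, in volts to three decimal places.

+3.052 V

F₂/F⁻ is the cathode (higher E°), H⁺/H₂ the anode: E°cell = +2.91 − (+0.00) = +2.91 V, n = 2.
Overall: F₂(g) + H₂(g) → 2 F⁻(aq) + 2 H⁺(aq)
Q = [F⁻]^2·[H⁺]^2 / (P(F₂)·P(H₂)); log Q = -4.803.
E = E° − (0.0592/n) log Q = +2.91 − (0.0592/2)(-4.803) = +3.052 V.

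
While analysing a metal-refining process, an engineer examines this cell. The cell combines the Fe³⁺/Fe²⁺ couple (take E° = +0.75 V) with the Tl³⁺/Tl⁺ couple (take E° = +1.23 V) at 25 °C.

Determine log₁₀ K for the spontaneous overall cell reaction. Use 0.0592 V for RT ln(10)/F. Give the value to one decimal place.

16.2

Cathode: Tl³⁺/Tl⁺; anode: Fe³⁺/Fe²⁺. E°cell = +0.48 V, n = 2.
log K = nE°cell / 0.0592 = (2)(+0.48) / 0.0592 = 16.2.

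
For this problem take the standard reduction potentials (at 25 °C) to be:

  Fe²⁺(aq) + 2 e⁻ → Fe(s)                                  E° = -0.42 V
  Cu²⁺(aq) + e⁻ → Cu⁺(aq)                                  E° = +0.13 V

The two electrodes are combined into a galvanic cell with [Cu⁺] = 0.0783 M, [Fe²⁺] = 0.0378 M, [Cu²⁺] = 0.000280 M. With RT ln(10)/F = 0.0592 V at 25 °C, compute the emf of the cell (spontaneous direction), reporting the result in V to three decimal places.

+0.447 V

Cu²⁺/Cu⁺ is the cathode (higher E°), Fe²⁺/Fe the anode: E°cell = +0.13 − (-0.42) = +0.55 V, n = 2.
Overall: 2 Cu²⁺(aq) + Fe(s) → 2 Cu⁺(aq) + Fe²⁺(aq)
Q = [Cu⁺]^2·[Fe²⁺] / ([Cu²⁺]^2); log Q = 3.471.
E = E° − (0.0592/n) log Q = +0.55 − (0.0592/2)(3.471) = +0.447 V.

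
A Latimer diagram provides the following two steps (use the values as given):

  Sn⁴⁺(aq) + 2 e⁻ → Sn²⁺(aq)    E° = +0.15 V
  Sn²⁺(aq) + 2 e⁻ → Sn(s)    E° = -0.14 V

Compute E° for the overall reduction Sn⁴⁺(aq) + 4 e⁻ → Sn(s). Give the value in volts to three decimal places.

Since ΔG° = −nFE° is additive over sequential reductions, n₃E°₃ = n₁E°₁ + n₂E°₂.
E°₃ = (2×+0.15 + 2×-0.14) / 4 = (+0.020) / 4 = +0.005 V.

+0.005 V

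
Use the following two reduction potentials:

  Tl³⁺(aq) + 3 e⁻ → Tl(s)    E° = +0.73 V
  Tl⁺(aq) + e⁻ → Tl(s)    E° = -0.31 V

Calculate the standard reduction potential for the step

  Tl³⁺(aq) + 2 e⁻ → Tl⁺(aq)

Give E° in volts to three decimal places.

+1.250 V

Sequential free energies add, so n₃E°₃ = n₁E°₁ + n₂E°₂.
With n₃ = 3, and the known step contributing 1×(-0.31) V, the unknown satisfies 2·E° = 3×(+0.73) − 1×(-0.31) = +2.500.
E° = +2.500 / 2 = +1.250 V.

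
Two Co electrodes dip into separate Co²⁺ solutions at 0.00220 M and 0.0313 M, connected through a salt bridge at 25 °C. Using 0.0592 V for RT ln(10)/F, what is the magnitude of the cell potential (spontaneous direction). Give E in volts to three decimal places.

For a concentration cell E°cell = 0. The 0.0313 M side is the cathode (reduction is favoured where [Co²⁺] is higher).
With n = 2, E = −(0.0592/2) log([Co²⁺]ₐₙ/[Co²⁺]꜀ₐₜ) = −(0.0592/2) log(0.0022/0.0313) = −(0.0592/2)(-1.153) = +0.034 V.

+0.034 V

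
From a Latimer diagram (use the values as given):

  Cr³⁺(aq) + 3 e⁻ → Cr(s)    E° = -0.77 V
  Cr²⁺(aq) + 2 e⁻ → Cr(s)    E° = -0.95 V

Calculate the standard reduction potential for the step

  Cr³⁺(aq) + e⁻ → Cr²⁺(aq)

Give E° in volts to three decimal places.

Sequential free energies add, so n₃E°₃ = n₁E°₁ + n₂E°₂.
With n₃ = 3, and the known step contributing 2×(-0.95) V, the unknown satisfies 1·E° = 3×(-0.77) − 2×(-0.95) = -0.410.
E° = -0.410 / 1 = -0.410 V.

-0.410 V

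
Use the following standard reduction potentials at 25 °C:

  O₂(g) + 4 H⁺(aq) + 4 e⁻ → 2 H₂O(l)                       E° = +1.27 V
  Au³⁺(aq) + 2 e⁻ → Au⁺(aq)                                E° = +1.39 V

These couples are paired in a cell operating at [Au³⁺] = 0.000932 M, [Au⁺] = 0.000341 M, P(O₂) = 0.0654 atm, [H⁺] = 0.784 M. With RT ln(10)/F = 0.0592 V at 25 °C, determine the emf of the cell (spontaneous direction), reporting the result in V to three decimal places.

Au³⁺/Au⁺ is the cathode (higher E°), O₂/H₂O the anode: E°cell = +1.39 − (+1.27) = +0.12 V, n = 4.
Overall: 2 Au³⁺(aq) + 2 H₂O(l) → 2 Au⁺(aq) + O₂(g) + 4 H⁺(aq)
Q = [Au⁺]^2·P(O₂)·[H⁺]^4 / ([Au³⁺]^2); log Q = -2.480.
E = E° − (0.0592/n) log Q = +0.12 − (0.0592/4)(-2.480) = +0.157 V.

+0.157 V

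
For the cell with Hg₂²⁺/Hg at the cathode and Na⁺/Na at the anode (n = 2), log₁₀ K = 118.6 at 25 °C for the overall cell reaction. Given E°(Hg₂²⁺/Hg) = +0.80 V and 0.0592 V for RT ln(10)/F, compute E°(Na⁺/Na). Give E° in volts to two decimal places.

E°cell = (0.0592/n)·log K = (0.0592/2)(118.6) = +3.511 V.
Since Hg₂²⁺/Hg is the cathode and Na⁺/Na the anode, E°cell = E°(Hg₂²⁺/Hg) − E°(Na⁺/Na).
So E°(Na⁺/Na) = E°(Hg₂²⁺/Hg) − E°cell = (+0.80) − (+3.511) = -2.71 V.

-2.71 V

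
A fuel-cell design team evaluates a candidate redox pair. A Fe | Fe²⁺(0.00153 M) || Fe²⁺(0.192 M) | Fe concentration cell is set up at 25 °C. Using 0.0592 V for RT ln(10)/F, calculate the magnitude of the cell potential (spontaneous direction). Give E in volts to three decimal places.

+0.062 V

For a concentration cell E°cell = 0. The 0.192 M side is the cathode (reduction is favoured where [Fe²⁺] is higher).
With n = 2, E = −(0.0592/2) log([Fe²⁺]ₐₙ/[Fe²⁺]꜀ₐₜ) = −(0.0592/2) log(0.00153/0.192) = −(0.0592/2)(-2.099) = +0.062 V.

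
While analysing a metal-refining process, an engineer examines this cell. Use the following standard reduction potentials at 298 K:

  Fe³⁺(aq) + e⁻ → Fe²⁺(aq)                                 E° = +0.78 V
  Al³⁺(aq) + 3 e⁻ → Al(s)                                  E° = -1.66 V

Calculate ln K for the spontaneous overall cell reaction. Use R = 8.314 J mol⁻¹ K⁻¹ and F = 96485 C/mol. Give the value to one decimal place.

285.1

Cathode: Fe³⁺/Fe²⁺; anode: Al³⁺/Al. E°cell = (+0.78) − (-1.66) = +2.44 V, with n = 3.
ΔG° = −nFE° = −RT ln K, so ln K = nFE°/(RT) = (3)(96485)(+2.44) / ((8.314)(298)) = 285.065.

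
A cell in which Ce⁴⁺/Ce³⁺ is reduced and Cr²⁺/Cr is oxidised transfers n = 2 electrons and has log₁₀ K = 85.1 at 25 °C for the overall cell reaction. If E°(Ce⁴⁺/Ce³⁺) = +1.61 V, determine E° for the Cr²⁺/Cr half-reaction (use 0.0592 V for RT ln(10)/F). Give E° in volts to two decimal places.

-0.91 V

E°cell = (0.0592/n)·log K = (0.0592/2)(85.1) = +2.519 V.
Since Ce⁴⁺/Ce³⁺ is the cathode and Cr²⁺/Cr the anode, E°cell = E°(Ce⁴⁺/Ce³⁺) − E°(Cr²⁺/Cr).
So E°(Cr²⁺/Cr) = E°(Ce⁴⁺/Ce³⁺) − E°cell = (+1.61) − (+2.519) = -0.91 V.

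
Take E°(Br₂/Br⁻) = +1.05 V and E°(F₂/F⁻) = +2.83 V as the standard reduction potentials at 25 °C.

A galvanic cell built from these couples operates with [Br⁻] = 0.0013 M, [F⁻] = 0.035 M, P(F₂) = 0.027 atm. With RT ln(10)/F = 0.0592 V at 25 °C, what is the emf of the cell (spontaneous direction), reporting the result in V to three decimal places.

+1.649 V

F₂/F⁻ is the cathode (higher E°), Br₂/Br⁻ the anode: E°cell = +2.83 − (+1.05) = +1.78 V, n = 2.
Overall: F₂(g) + 2 Br⁻(aq) → 2 F⁻(aq) + Br₂(l)
Q = [F⁻]^2 / (P(F₂)·[Br⁻]^2); log Q = 4.429.
E = E° − (0.0592/n) log Q = +1.78 − (0.0592/2)(4.429) = +1.649 V.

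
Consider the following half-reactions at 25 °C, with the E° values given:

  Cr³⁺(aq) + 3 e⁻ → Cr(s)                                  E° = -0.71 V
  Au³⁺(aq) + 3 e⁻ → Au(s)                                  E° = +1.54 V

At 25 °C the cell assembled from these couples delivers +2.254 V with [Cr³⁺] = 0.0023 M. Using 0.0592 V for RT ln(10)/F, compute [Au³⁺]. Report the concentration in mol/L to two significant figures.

0.0037 M

Au³⁺/Au is the cathode, Cr³⁺/Cr the anode: E°cell = +2.25 V, n = 3.
Overall reaction: Au³⁺(aq) + Cr(s) → Au(s) + Cr³⁺(aq); Q = [Cr³⁺]^1/[Au³⁺]^1.
From E = E° − (0.0592/n) log Q: log Q = (E° − E)·n/0.0592 = (+2.25 − (+2.254))·3/0.0592 = -0.2027.
So 1·log[Au³⁺] = 1·log(0.0023) − log Q = -2.6383 − (-0.2027) = -2.4356; [Au³⁺] = 10^(-2.4356) ≈ 0.0037 M.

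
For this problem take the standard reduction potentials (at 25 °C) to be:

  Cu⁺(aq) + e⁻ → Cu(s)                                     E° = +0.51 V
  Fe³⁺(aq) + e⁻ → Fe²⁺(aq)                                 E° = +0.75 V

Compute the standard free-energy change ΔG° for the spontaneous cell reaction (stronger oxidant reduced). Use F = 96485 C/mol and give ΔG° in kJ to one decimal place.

-23.2 kJ

Fe³⁺/Fe²⁺ (E° = +0.75 V) is the cathode; Cu⁺/Cu (E° = +0.51 V) is the anode, so E°cell = +0.24 V.
Balancing electrons gives n = 1 (lcm of 1 and 1).
ΔG° = −nFE° = −(1)(96485)(+0.24) = -23,156 J = -23.2 kJ.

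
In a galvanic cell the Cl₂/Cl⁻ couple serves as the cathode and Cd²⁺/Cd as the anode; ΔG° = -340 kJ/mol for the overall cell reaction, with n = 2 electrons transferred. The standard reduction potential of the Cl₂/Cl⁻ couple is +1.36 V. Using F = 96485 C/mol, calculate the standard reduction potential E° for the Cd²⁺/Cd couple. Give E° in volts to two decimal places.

E°cell = −ΔG°/(nF) = −(-340×10³)/((2)(96485)) = +1.762 V.
Since Cl₂/Cl⁻ is the cathode and Cd²⁺/Cd the anode, E°cell = E°(Cl₂/Cl⁻) − E°(Cd²⁺/Cd).
So E°(Cd²⁺/Cd) = E°(Cl₂/Cl⁻) − E°cell = (+1.36) − (+1.762) = -0.40 V.

-0.40 V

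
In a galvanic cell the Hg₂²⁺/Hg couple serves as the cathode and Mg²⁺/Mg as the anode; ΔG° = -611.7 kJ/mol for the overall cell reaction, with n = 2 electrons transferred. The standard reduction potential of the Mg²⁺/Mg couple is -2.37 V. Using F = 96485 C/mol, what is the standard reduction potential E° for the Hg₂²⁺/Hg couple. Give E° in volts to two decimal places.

E°cell = −ΔG°/(nF) = −(-611.7×10³)/((2)(96485)) = +3.170 V.
Since Hg₂²⁺/Hg is the cathode and Mg²⁺/Mg the anode, E°cell = E°(Hg₂²⁺/Hg) − E°(Mg²⁺/Mg).
So E°(Hg₂²⁺/Hg) = E°cell + E°(Mg²⁺/Mg) = +3.170 + (-2.37) = +0.80 V.

+0.80 V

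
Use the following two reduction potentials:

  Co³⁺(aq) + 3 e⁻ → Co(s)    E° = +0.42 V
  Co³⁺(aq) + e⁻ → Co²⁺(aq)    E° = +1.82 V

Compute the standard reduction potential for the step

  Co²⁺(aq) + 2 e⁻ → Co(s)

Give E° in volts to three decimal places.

Sequential free energies add, so n₃E°₃ = n₁E°₁ + n₂E°₂.
With n₃ = 3, and the known step contributing 1×(+1.82) V, the unknown satisfies 2·E° = 3×(+0.42) − 1×(+1.82) = -0.560.
E° = -0.560 / 2 = -0.280 V.

-0.280 V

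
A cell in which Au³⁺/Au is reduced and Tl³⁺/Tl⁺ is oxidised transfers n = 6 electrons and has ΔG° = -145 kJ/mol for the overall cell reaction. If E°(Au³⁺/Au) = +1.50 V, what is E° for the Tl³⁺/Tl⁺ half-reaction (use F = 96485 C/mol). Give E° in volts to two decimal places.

+1.25 V

E°cell = −ΔG°/(nF) = −(-145×10³)/((6)(96485)) = +0.250 V.
Since Au³⁺/Au is the cathode and Tl³⁺/Tl⁺ the anode, E°cell = E°(Au³⁺/Au) − E°(Tl³⁺/Tl⁺).
So E°(Tl³⁺/Tl⁺) = E°(Au³⁺/Au) − E°cell = (+1.50) − (+0.250) = +1.25 V.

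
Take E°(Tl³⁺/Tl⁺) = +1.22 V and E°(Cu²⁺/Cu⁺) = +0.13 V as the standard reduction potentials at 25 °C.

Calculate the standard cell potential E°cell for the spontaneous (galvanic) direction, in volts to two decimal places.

The Tl³⁺/Tl⁺ couple has the higher reduction potential, so it is the cathode; Cu²⁺/Cu⁺ is oxidised at the anode.
E°cell = E°(cathode) − E°(anode) = (+1.22) − (+0.13) = +1.09 V.
Since E°cell > 0, the reaction is spontaneous under standard conditions.

+1.09 V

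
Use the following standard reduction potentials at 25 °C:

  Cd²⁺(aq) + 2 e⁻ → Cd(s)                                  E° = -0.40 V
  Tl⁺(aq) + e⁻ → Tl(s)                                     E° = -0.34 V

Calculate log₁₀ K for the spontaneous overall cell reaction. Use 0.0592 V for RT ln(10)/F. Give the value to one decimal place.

Cathode: Tl⁺/Tl; anode: Cd²⁺/Cd. E°cell = +0.06 V, n = 2.
log K = nE°cell / 0.0592 = (2)(+0.06) / 0.0592 = 2.0.

2.0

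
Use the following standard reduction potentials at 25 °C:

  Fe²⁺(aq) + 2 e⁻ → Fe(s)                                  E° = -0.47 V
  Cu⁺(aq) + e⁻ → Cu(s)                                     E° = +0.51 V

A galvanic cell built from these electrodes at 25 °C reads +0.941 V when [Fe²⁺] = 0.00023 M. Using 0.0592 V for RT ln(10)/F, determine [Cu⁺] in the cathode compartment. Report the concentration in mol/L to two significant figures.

0.0033 M

Cu⁺/Cu is the cathode, Fe²⁺/Fe the anode: E°cell = +0.98 V, n = 2.
Overall reaction: 2 Cu⁺(aq) + Fe(s) → 2 Cu(s) + Fe²⁺(aq); Q = [Fe²⁺]^1/[Cu⁺]^2.
From E = E° − (0.0592/n) log Q: log Q = (E° − E)·n/0.0592 = (+0.98 − (+0.941))·2/0.0592 = 1.3176.
So 2·log[Cu⁺] = 1·log(0.00023) − log Q = -3.6383 − (1.3176) = -4.9559; log[Cu⁺] = -4.9559 / 2 = -2.4779; [Cu⁺] = 10^(-2.4779) ≈ 0.0033 M.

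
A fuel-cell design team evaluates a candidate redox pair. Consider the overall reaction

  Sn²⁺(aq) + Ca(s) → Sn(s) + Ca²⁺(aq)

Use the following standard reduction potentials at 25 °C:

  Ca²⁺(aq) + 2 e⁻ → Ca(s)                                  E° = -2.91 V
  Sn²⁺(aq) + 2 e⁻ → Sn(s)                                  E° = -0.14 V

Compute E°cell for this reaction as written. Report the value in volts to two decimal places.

The Sn²⁺/Sn couple has the higher reduction potential, so it is the cathode; Ca²⁺/Ca is oxidised at the anode.
E°cell = E°(cathode) − E°(anode) = (-0.14) − (-2.91) = +2.77 V.

+2.77 V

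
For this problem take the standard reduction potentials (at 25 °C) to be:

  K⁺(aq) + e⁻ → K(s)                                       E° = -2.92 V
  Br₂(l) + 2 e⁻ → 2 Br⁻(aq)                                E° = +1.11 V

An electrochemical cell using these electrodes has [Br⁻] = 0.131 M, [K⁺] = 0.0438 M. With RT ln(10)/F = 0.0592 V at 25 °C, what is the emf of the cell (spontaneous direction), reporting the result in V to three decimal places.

Br₂/Br⁻ is the cathode (higher E°), K⁺/K the anode: E°cell = +1.11 − (-2.92) = +4.03 V, n = 2.
Overall: Br₂(l) + 2 K(s) → 2 Br⁻(aq) + 2 K⁺(aq)
Q = [Br⁻]^2·[K⁺]^2; log Q = -4.483.
E = E° − (0.0592/n) log Q = +4.03 − (0.0592/2)(-4.483) = +4.163 V.

+4.163 V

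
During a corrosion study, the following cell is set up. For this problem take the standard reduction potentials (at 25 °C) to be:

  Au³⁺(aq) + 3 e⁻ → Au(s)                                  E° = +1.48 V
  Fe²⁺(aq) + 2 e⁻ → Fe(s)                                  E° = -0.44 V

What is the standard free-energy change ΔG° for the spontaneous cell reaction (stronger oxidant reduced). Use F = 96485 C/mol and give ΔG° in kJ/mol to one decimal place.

Au³⁺/Au (E° = +1.48 V) is the cathode; Fe²⁺/Fe (E° = -0.44 V) is the anode, so E°cell = +1.92 V.
Balancing electrons gives n = 6 (lcm of 3 and 2).
ΔG° = −nFE° = −(6)(96485)(+1.92) = -1,111,507 J = -1111.5 kJ/mol.

-1111.5 kJ/mol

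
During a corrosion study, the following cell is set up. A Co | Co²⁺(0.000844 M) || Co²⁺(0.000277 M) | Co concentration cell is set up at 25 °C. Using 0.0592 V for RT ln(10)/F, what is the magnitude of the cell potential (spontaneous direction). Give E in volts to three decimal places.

For a concentration cell E°cell = 0. The 0.000844 M side is the cathode (reduction is favoured where [Co²⁺] is higher).
With n = 2, E = −(0.0592/2) log([Co²⁺]ₐₙ/[Co²⁺]꜀ₐₜ) = −(0.0592/2) log(0.000277/0.000844) = −(0.0592/2)(-0.484) = +0.014 V.

+0.014 V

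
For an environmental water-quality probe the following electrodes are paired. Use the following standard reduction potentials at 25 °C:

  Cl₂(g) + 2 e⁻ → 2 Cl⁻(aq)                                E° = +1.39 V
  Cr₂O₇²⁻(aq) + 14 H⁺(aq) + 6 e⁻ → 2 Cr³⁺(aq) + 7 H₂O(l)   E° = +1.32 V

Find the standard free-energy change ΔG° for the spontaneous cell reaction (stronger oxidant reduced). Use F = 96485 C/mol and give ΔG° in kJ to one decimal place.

Cl₂/Cl⁻ (E° = +1.39 V) is the cathode; Cr₂O₇²⁻/Cr³⁺ (E° = +1.32 V) is the anode, so E°cell = +0.07 V.
Balancing electrons gives n = 6 (lcm of 2 and 6).
ΔG° = −nFE° = −(6)(96485)(+0.07) = -40,524 J = -40.5 kJ.

-40.5 kJ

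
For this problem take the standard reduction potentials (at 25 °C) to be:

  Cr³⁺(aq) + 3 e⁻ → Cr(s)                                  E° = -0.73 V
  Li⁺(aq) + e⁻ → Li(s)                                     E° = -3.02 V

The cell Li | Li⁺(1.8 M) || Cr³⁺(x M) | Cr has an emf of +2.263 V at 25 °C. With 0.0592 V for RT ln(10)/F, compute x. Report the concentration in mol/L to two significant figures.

0.25 M

Cr³⁺/Cr is the cathode, Li⁺/Li the anode: E°cell = +2.29 V, n = 3.
Overall reaction: Cr³⁺(aq) + 3 Li(s) → Cr(s) + 3 Li⁺(aq); Q = [Li⁺]^3/[Cr³⁺]^1.
From E = E° − (0.0592/n) log Q: log Q = (E° − E)·n/0.0592 = (+2.29 − (+2.263))·3/0.0592 = 1.3682.
So 1·log[Cr³⁺] = 3·log(1.8) − log Q = 0.7658 − (1.3682) = -0.6024; [Cr³⁺] = 10^(-0.6024) ≈ 0.25 M.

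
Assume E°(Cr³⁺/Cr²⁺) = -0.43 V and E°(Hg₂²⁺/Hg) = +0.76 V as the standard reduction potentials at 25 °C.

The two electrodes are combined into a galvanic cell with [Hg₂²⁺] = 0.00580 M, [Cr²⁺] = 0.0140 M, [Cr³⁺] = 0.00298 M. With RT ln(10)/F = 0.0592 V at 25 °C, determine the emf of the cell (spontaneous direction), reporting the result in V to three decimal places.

Hg₂²⁺/Hg is the cathode (higher E°), Cr³⁺/Cr²⁺ the anode: E°cell = +0.76 − (-0.43) = +1.19 V, n = 2.
Overall: Hg₂²⁺(aq) + 2 Cr²⁺(aq) → 2 Hg(l) + 2 Cr³⁺(aq)
Q = [Cr³⁺]^2 / ([Hg₂²⁺]·[Cr²⁺]^2); log Q = 0.893.
E = E° − (0.0592/n) log Q = +1.19 − (0.0592/2)(0.893) = +1.164 V.

+1.164 V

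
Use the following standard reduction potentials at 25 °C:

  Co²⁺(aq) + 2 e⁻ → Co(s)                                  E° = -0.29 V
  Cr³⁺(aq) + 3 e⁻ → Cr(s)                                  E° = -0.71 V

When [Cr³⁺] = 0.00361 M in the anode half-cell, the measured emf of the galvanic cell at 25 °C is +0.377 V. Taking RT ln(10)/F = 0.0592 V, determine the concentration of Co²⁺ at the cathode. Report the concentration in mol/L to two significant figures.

0.00083 M

Co²⁺/Co is the cathode, Cr³⁺/Cr the anode: E°cell = +0.42 V, n = 6.
Overall reaction: 3 Co²⁺(aq) + 2 Cr(s) → 3 Co(s) + 2 Cr³⁺(aq); Q = [Cr³⁺]^2/[Co²⁺]^3.
From E = E° − (0.0592/n) log Q: log Q = (E° − E)·n/0.0592 = (+0.42 − (+0.377))·6/0.0592 = 4.3581.
So 3·log[Co²⁺] = 2·log(0.00361) − log Q = -4.8850 − (4.3581) = -9.2431; log[Co²⁺] = -9.2431 / 3 = -3.0810; [Co²⁺] = 10^(-3.0810) ≈ 0.00083 M.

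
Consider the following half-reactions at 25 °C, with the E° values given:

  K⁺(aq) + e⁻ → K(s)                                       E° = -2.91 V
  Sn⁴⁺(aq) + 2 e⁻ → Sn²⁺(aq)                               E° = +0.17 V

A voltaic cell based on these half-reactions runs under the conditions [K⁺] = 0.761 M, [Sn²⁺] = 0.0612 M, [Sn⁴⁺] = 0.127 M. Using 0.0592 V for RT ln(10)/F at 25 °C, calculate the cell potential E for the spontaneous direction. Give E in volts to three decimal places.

Sn⁴⁺/Sn²⁺ is the cathode (higher E°), K⁺/K the anode: E°cell = +0.17 − (-2.91) = +3.08 V, n = 2.
Overall: Sn⁴⁺(aq) + 2 K(s) → Sn²⁺(aq) + 2 K⁺(aq)
Q = [Sn²⁺]·[K⁺]^2 / ([Sn⁴⁺]); log Q = -0.554.
E = E° − (0.0592/n) log Q = +3.08 − (0.0592/2)(-0.554) = +3.096 V.

+3.096 V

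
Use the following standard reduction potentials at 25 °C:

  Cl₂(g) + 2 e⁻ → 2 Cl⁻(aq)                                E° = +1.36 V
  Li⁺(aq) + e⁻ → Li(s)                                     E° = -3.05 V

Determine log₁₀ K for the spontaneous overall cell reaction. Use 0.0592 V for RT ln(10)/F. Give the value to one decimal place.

Cathode: Cl₂/Cl⁻; anode: Li⁺/Li. E°cell = +4.41 V, n = 2.
log K = nE°cell / 0.0592 = (2)(+4.41) / 0.0592 = 149.0.

149.0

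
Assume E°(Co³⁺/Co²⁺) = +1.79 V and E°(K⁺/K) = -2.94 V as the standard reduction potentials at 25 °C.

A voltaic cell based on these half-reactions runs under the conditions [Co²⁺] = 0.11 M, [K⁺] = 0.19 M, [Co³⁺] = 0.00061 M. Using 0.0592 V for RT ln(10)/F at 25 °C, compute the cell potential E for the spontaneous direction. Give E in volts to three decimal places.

+4.639 V

Co³⁺/Co²⁺ is the cathode (higher E°), K⁺/K the anode: E°cell = +1.79 − (-2.94) = +4.73 V, n = 1.
Overall: Co³⁺(aq) + K(s) → Co²⁺(aq) + K⁺(aq)
Q = [Co²⁺]·[K⁺] / ([Co³⁺]); log Q = 1.535.
E = E° − (0.0592/n) log Q = +4.73 − (0.0592/1)(1.535) = +4.639 V.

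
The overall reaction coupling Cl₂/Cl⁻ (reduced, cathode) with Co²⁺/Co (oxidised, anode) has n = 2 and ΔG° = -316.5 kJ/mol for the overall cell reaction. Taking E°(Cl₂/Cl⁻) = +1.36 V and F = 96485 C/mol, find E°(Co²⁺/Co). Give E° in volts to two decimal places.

E°cell = −ΔG°/(nF) = −(-316.5×10³)/((2)(96485)) = +1.640 V.
Since Cl₂/Cl⁻ is the cathode and Co²⁺/Co the anode, E°cell = E°(Cl₂/Cl⁻) − E°(Co²⁺/Co).
So E°(Co²⁺/Co) = E°(Cl₂/Cl⁻) − E°cell = (+1.36) − (+1.640) = -0.28 V.

-0.28 V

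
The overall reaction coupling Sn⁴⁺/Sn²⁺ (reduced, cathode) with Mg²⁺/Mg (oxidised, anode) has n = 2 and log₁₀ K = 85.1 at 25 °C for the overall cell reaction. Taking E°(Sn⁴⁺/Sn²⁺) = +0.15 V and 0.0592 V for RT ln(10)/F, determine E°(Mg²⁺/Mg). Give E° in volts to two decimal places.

-2.37 V

E°cell = (0.0592/n)·log K = (0.0592/2)(85.1) = +2.519 V.
Since Sn⁴⁺/Sn²⁺ is the cathode and Mg²⁺/Mg the anode, E°cell = E°(Sn⁴⁺/Sn²⁺) − E°(Mg²⁺/Mg).
So E°(Mg²⁺/Mg) = E°(Sn⁴⁺/Sn²⁺) − E°cell = (+0.15) − (+2.519) = -2.37 V.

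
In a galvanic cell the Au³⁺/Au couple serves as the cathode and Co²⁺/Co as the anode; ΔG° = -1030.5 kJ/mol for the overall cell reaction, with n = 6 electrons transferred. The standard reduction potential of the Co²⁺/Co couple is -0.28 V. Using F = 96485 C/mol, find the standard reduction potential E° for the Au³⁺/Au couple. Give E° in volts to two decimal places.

E°cell = −ΔG°/(nF) = −(-1030.5×10³)/((6)(96485)) = +1.780 V.
Since Au³⁺/Au is the cathode and Co²⁺/Co the anode, E°cell = E°(Au³⁺/Au) − E°(Co²⁺/Co).
So E°(Au³⁺/Au) = E°cell + E°(Co²⁺/Co) = +1.780 + (-0.28) = +1.50 V.

+1.50 V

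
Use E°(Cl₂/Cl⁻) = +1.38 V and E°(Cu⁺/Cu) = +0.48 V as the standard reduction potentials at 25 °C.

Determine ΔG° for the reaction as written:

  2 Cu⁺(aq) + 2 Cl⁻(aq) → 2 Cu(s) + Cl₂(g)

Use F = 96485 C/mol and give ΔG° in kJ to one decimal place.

+173.7 kJ

As written, Cu⁺/Cu is reduced (cathode) and Cl₂/Cl⁻ is oxidised (anode), so E°cell = (+0.48) − (+1.38) = -0.90 V.
Balancing electrons gives n = 2.
ΔG° = −nFE° = −(2)(96485)(-0.90) = 173,673 J = +173.7 kJ.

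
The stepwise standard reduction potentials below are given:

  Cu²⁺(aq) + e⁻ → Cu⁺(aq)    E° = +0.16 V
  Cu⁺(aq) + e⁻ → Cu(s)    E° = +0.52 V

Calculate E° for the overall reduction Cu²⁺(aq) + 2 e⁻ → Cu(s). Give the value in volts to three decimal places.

Adding the free-energy changes (−nFE°) of the two steps gives −n₃FE°₃ = −n₁FE°₁ − n₂FE°₂.
E°₃ = (1×+0.16 + 1×+0.52) / 2 = (+0.680) / 2 = +0.340 V.

+0.340 V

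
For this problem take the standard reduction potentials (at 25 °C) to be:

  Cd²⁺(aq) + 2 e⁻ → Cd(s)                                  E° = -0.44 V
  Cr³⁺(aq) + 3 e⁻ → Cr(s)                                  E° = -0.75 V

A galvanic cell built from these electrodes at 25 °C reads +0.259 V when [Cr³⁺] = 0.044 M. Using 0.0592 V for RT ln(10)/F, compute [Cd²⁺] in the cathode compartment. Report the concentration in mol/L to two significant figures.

Cd²⁺/Cd is the cathode, Cr³⁺/Cr the anode: E°cell = +0.31 V, n = 6.
Overall reaction: 3 Cd²⁺(aq) + 2 Cr(s) → 3 Cd(s) + 2 Cr³⁺(aq); Q = [Cr³⁺]^2/[Cd²⁺]^3.
From E = E° − (0.0592/n) log Q: log Q = (E° − E)·n/0.0592 = (+0.31 − (+0.259))·6/0.0592 = 5.1689.
So 3·log[Cd²⁺] = 2·log(0.044) − log Q = -2.7131 − (5.1689) = -7.8820; log[Cd²⁺] = -7.8820 / 3 = -2.6273; [Cd²⁺] = 10^(-2.6273) ≈ 0.0024 M.

0.0024 M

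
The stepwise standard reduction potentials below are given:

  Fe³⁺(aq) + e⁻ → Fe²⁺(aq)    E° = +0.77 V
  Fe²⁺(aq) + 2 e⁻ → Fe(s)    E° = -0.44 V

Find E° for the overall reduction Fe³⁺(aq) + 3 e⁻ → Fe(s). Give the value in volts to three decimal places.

Adding the free-energy changes (−nFE°) of the two steps gives −n₃FE°₃ = −n₁FE°₁ − n₂FE°₂.
E°₃ = (1×+0.77 + 2×-0.44) / 3 = (-0.110) / 3 = -0.037 V.

-0.037 V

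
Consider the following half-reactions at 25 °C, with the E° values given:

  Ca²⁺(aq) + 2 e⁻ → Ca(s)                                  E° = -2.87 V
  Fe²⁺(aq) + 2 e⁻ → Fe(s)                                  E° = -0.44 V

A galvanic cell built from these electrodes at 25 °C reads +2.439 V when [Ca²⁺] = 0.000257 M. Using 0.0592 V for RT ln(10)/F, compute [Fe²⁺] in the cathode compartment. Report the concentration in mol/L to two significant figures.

Fe²⁺/Fe is the cathode, Ca²⁺/Ca the anode: E°cell = +2.43 V, n = 2.
Overall reaction: Fe²⁺(aq) + Ca(s) → Fe(s) + Ca²⁺(aq); Q = [Ca²⁺]^1/[Fe²⁺]^1.
From E = E° − (0.0592/n) log Q: log Q = (E° − E)·n/0.0592 = (+2.43 − (+2.439))·2/0.0592 = -0.3041.
So 1·log[Fe²⁺] = 1·log(0.000257) − log Q = -3.5901 − (-0.3041) = -3.2860; [Fe²⁺] = 10^(-3.2860) ≈ 0.00052 M.

0.00052 M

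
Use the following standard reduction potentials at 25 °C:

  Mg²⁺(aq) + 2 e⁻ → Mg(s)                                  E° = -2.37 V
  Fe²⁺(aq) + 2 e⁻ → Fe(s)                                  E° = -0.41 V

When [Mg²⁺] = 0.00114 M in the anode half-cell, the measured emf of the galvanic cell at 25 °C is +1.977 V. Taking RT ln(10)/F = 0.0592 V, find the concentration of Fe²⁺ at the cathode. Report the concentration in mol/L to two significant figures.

0.0043 M

Fe²⁺/Fe is the cathode, Mg²⁺/Mg the anode: E°cell = +1.96 V, n = 2.
Overall reaction: Fe²⁺(aq) + Mg(s) → Fe(s) + Mg²⁺(aq); Q = [Mg²⁺]^1/[Fe²⁺]^1.
From E = E° − (0.0592/n) log Q: log Q = (E° − E)·n/0.0592 = (+1.96 − (+1.977))·2/0.0592 = -0.5743.
So 1·log[Fe²⁺] = 1·log(0.00114) − log Q = -2.9431 − (-0.5743) = -2.3688; [Fe²⁺] = 10^(-2.3688) ≈ 0.0043 M.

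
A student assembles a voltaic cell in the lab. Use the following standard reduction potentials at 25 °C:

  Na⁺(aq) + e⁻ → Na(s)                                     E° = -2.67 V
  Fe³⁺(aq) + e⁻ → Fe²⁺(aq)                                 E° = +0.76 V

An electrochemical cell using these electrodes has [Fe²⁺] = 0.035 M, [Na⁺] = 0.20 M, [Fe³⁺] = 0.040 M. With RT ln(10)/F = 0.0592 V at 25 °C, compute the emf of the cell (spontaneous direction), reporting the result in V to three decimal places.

Fe³⁺/Fe²⁺ is the cathode (higher E°), Na⁺/Na the anode: E°cell = +0.76 − (-2.67) = +3.43 V, n = 1.
Overall: Fe³⁺(aq) + Na(s) → Fe²⁺(aq) + Na⁺(aq)
Q = [Fe²⁺]·[Na⁺] / ([Fe³⁺]); log Q = -0.757.
E = E° − (0.0592/n) log Q = +3.43 − (0.0592/1)(-0.757) = +3.475 V.

+3.475 V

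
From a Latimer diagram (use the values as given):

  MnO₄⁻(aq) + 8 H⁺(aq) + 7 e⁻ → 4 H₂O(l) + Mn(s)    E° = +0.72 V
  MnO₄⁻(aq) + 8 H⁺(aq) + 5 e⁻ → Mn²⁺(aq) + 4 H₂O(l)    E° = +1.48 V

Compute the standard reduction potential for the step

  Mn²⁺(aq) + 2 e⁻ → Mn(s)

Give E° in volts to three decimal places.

-1.180 V

Sequential free energies add, so n₃E°₃ = n₁E°₁ + n₂E°₂.
With n₃ = 7, and the known step contributing 5×(+1.48) V, the unknown satisfies 2·E° = 7×(+0.72) − 5×(+1.48) = -2.360.
E° = -2.360 / 2 = -1.180 V.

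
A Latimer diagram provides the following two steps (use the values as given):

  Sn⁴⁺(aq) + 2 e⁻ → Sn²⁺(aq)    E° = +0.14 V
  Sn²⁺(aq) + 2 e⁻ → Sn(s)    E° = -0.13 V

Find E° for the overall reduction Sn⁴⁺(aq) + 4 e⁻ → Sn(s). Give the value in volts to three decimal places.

+0.005 V

Since ΔG° = −nFE° is additive over sequential reductions, n₃E°₃ = n₁E°₁ + n₂E°₂.
E°₃ = (2×+0.14 + 2×-0.13) / 4 = (+0.020) / 4 = +0.005 V.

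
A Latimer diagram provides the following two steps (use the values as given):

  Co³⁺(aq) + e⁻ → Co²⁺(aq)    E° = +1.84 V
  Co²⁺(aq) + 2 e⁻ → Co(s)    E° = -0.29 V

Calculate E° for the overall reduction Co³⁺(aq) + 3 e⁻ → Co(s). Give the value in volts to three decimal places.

Since ΔG° = −nFE° is additive over sequential reductions, n₃E°₃ = n₁E°₁ + n₂E°₂.
E°₃ = (1×+1.84 + 2×-0.29) / 3 = (+1.260) / 3 = +0.420 V.
Simply averaging or adding the two E° values would be wrong; the electron-weighted sum is required.

+0.420 V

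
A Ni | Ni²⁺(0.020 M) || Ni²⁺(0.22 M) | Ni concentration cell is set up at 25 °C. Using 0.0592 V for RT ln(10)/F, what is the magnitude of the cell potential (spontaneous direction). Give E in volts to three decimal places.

For a concentration cell E°cell = 0. The 0.22 M side is the cathode (reduction is favoured where [Ni²⁺] is higher).
With n = 2, E = −(0.0592/2) log([Ni²⁺]ₐₙ/[Ni²⁺]꜀ₐₜ) = −(0.0592/2) log(0.02/0.22) = −(0.0592/2)(-1.041) = +0.031 V.

+0.031 V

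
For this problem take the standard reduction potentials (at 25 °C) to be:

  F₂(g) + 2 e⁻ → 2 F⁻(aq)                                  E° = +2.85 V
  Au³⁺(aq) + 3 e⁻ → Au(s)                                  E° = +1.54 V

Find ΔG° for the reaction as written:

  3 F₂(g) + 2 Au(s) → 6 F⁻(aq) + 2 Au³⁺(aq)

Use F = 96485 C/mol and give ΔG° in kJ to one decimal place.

-758.4 kJ

As written, F₂/F⁻ is reduced (cathode) and Au³⁺/Au is oxidised (anode), so E°cell = (+2.85) − (+1.54) = +1.31 V.
Balancing electrons gives n = 6.
ΔG° = −nFE° = −(6)(96485)(+1.31) = -758,372 J = -758.4 kJ.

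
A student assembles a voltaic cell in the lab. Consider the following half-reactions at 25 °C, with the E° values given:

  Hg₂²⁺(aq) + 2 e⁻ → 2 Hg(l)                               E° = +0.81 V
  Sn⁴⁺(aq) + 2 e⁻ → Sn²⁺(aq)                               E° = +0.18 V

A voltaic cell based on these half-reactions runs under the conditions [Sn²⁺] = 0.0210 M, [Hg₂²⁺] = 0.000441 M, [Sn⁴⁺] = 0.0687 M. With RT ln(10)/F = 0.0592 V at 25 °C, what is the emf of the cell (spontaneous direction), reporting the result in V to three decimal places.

Hg₂²⁺/Hg is the cathode (higher E°), Sn⁴⁺/Sn²⁺ the anode: E°cell = +0.81 − (+0.18) = +0.63 V, n = 2.
Overall: Hg₂²⁺(aq) + Sn²⁺(aq) → 2 Hg(l) + Sn⁴⁺(aq)
Q = [Sn⁴⁺] / ([Hg₂²⁺]·[Sn²⁺]); log Q = 3.870.
E = E° − (0.0592/n) log Q = +0.63 − (0.0592/2)(3.870) = +0.515 V.

+0.515 V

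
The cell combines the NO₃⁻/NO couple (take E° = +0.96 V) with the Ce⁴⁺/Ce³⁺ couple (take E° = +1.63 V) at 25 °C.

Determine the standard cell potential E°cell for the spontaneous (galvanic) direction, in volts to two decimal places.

The Ce⁴⁺/Ce³⁺ couple has the higher reduction potential, so it is the cathode; NO₃⁻/NO is oxidised at the anode.
E°cell = E°(cathode) − E°(anode) = (+1.63) − (+0.96) = +0.67 V.
Since E°cell > 0, the reaction is spontaneous under standard conditions.

+0.67 V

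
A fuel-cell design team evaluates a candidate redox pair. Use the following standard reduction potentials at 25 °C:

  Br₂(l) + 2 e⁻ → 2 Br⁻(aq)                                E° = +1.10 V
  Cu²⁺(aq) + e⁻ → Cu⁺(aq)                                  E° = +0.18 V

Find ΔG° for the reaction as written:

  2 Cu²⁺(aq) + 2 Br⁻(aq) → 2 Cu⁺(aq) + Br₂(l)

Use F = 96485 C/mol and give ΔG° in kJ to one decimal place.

As written, Cu²⁺/Cu⁺ is reduced (cathode) and Br₂/Br⁻ is oxidised (anode), so E°cell = (+0.18) − (+1.10) = -0.92 V.
Balancing electrons gives n = 2.
ΔG° = −nFE° = −(2)(96485)(-0.92) = 177,532 J = +177.5 kJ.

+177.5 kJ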